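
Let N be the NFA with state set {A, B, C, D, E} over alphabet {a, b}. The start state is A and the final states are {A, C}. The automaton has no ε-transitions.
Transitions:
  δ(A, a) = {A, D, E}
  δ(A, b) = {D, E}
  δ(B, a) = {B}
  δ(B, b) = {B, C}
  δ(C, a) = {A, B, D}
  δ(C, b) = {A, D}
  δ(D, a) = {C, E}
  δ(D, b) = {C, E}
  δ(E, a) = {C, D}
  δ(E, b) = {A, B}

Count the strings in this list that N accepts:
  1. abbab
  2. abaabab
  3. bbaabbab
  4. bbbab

4

abbab: accepted
abaabab: accepted
bbaabbab: accepted
bbbab: accepted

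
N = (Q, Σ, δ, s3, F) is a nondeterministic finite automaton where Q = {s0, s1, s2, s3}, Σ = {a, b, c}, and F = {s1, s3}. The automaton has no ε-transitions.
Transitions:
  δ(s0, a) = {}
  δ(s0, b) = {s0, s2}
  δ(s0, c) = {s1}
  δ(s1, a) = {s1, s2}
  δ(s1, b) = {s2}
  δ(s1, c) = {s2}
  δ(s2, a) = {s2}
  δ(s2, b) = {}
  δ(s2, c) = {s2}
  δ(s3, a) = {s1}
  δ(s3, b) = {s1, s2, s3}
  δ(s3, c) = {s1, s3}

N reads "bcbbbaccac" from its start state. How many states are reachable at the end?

1

Start: {s3}
read b: {s1, s2, s3}
read c: {s1, s2, s3}
read b: {s1, s2, s3}
read b: {s1, s2, s3}
read b: {s1, s2, s3}
read a: {s1, s2}
read c: {s2}
read c: {s2}
read a: {s2}
read c: {s2}
Final reachable set {s2} has 1 state.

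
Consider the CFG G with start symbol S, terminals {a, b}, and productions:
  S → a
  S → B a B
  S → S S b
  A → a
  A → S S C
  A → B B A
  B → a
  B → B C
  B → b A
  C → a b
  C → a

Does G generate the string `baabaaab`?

yes

S ⇒ SSb ⇒ BaBSb ⇒ BCaBSb ⇒ bACaBSb ⇒ baCaBSb ⇒ baabaBSb ⇒ baabaaSb ⇒ baabaaab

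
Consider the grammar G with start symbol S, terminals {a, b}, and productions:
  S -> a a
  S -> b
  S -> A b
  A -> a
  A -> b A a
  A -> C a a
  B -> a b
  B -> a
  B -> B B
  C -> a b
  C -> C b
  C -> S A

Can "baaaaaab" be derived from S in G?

yes

S ⇒ Ab ⇒ bAab ⇒ bCaaab ⇒ bSAaaab ⇒ baaAaaab ⇒ baaaaaab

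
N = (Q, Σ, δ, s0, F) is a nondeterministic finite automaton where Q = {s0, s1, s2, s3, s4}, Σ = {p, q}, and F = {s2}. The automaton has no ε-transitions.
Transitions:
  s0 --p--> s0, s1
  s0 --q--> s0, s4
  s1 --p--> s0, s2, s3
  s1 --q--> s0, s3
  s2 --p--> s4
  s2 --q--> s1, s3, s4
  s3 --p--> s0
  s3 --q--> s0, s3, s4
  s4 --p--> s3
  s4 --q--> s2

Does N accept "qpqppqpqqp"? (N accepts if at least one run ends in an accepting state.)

Start: {s0}
read q: {s0, s4}
read p: {s0, s1, s3}
read q: {s0, s3, s4}
read p: {s0, s1, s3}
read p: {s0, s1, s2, s3}
read q: {s0, s1, s3, s4}
read p: {s0, s1, s2, s3}
read q: {s0, s1, s3, s4}
read q: {s0, s2, s3, s4}
read p: {s0, s1, s3, s4}
Reachable ∩ accepting = {} — empty.

rejected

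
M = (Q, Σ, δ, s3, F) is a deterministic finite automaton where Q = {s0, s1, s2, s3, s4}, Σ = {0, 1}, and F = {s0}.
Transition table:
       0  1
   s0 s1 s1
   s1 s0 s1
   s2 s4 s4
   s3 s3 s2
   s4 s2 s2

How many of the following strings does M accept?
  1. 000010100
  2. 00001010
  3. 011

0

000010100: rejected
00001010: rejected
011: rejected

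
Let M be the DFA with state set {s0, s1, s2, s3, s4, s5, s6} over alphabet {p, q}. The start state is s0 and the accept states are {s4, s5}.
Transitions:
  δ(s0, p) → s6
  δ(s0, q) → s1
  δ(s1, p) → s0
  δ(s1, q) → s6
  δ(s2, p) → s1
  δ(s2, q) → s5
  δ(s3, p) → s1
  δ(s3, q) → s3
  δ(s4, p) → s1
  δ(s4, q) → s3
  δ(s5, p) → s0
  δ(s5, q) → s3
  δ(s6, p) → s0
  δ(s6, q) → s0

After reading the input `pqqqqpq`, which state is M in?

s0 --p--> s6
s6 --q--> s0
s0 --q--> s1
s1 --q--> s6
s6 --q--> s0
s0 --p--> s6
s6 --q--> s0

s0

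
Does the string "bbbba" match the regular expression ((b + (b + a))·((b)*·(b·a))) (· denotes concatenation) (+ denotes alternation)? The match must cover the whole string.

yes

Split as b·bbba: (b+(b+a)) matches b and ((b)*·(b·a)) matches bbba.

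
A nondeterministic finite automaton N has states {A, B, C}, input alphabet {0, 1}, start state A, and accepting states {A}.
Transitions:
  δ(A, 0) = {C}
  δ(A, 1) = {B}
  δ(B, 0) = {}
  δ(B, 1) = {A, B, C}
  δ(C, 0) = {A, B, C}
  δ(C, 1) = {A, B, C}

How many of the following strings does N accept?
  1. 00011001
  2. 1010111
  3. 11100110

00011001: accepted
1010111: rejected
11100110: accepted

2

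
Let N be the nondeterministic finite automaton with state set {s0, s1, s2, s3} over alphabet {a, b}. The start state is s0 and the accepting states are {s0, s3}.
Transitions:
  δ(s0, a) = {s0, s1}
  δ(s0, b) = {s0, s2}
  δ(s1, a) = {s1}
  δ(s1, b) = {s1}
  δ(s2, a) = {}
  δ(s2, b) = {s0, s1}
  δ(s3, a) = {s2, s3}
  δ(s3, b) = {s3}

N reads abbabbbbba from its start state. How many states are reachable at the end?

Start: {s0}
read a: {s0, s1}
read b: {s0, s1, s2}
read b: {s0, s1, s2}
read a: {s0, s1}
read b: {s0, s1, s2}
read b: {s0, s1, s2}
read b: {s0, s1, s2}
read b: {s0, s1, s2}
read b: {s0, s1, s2}
read a: {s0, s1}
Final reachable set {s0, s1} has 2 states.

2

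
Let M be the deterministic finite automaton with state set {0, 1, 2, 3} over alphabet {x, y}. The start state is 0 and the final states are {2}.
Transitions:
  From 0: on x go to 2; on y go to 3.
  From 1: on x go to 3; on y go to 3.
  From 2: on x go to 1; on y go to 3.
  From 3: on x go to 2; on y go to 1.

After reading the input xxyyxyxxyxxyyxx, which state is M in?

0 --x--> 2
2 --x--> 1
1 --y--> 3
3 --y--> 1
1 --x--> 3
3 --y--> 1
1 --x--> 3
3 --x--> 2
2 --y--> 3
3 --x--> 2
2 --x--> 1
1 --y--> 3
3 --y--> 1
1 --x--> 3
3 --x--> 2

2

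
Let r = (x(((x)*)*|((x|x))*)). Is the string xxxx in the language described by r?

yes

Split as x·xxx: x matches x and (((x)*)*|((x|x))*) matches xxx.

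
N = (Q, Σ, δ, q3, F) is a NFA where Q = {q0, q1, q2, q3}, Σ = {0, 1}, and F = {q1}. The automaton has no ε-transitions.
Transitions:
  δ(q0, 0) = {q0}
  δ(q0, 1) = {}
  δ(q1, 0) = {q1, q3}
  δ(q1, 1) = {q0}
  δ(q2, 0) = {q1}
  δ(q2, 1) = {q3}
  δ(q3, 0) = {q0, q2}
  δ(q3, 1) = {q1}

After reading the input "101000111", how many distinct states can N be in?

Start: {q3}
read 1: {q1}
read 0: {q1, q3}
read 1: {q0, q1}
read 0: {q0, q1, q3}
read 0: {q0, q1, q2, q3}
read 0: {q0, q1, q2, q3}
read 1: {q0, q1, q3}
read 1: {q0, q1}
read 1: {q0}
Final reachable set {q0} has 1 state.

1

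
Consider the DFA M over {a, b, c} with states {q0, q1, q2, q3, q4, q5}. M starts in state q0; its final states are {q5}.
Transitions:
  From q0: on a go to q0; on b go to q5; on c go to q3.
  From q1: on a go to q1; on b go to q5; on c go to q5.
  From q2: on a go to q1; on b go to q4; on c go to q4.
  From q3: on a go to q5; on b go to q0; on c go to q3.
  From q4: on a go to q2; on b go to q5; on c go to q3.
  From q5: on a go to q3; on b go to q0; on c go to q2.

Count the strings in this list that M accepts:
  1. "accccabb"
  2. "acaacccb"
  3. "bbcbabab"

1

"accccabb": accepted
"acaacccb": rejected
"bbcbabab": rejected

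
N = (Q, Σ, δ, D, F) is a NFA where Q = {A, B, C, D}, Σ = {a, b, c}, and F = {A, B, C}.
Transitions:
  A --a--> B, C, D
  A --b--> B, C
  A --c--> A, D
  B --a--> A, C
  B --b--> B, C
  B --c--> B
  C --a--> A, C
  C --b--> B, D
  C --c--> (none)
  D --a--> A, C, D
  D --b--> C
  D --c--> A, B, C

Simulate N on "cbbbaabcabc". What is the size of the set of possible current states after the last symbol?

3

Start: {D}
read c: {A, B, C}
read b: {B, C, D}
read b: {B, C, D}
read b: {B, C, D}
read a: {A, C, D}
read a: {A, B, C, D}
read b: {B, C, D}
read c: {A, B, C}
read a: {A, B, C, D}
read b: {B, C, D}
read c: {A, B, C}
Final reachable set {A, B, C} has 3 states.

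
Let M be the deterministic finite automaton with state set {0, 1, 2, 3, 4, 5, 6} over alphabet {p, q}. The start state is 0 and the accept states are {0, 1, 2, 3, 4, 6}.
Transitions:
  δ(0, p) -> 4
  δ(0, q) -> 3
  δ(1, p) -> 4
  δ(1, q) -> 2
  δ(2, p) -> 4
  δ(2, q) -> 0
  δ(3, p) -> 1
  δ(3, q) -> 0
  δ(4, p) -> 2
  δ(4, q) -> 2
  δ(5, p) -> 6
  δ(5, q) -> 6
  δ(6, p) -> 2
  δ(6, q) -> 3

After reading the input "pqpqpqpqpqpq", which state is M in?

2

0 --p--> 4
4 --q--> 2
2 --p--> 4
4 --q--> 2
2 --p--> 4
4 --q--> 2
2 --p--> 4
4 --q--> 2
2 --p--> 4
4 --q--> 2
2 --p--> 4
4 --q--> 2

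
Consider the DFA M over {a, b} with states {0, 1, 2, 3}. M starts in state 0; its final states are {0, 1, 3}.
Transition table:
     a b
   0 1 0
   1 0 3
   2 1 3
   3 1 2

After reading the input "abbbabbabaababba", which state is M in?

0 --a--> 1
1 --b--> 3
3 --b--> 2
2 --b--> 3
3 --a--> 1
1 --b--> 3
3 --b--> 2
2 --a--> 1
1 --b--> 3
3 --a--> 1
1 --a--> 0
0 --b--> 0
0 --a--> 1
1 --b--> 3
3 --b--> 2
2 --a--> 1

1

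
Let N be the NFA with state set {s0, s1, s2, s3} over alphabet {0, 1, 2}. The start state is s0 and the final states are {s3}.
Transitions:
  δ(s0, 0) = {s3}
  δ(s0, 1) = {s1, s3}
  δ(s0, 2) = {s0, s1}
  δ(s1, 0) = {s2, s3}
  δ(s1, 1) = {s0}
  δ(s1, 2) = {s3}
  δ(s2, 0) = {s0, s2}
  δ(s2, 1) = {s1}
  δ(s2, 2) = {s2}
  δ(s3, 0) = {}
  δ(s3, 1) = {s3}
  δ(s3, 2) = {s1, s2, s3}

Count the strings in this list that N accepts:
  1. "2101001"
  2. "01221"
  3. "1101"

3

"2101001": accepted
"01221": accepted
"1101": accepted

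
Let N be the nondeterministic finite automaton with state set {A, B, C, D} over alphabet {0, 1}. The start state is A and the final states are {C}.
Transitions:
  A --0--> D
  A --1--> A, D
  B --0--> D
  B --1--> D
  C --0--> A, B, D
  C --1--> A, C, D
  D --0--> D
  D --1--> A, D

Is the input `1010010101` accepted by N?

rejected

Start: {A}
read 1: {A, D}
read 0: {D}
read 1: {A, D}
read 0: {D}
read 0: {D}
read 1: {A, D}
read 0: {D}
read 1: {A, D}
read 0: {D}
read 1: {A, D}
Reachable ∩ accepting = {} — empty.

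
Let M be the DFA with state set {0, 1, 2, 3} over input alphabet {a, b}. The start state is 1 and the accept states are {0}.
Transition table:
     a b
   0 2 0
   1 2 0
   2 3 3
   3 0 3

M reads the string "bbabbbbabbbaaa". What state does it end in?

0

1 --b--> 0
0 --b--> 0
0 --a--> 2
2 --b--> 3
3 --b--> 3
3 --b--> 3
3 --b--> 3
3 --a--> 0
0 --b--> 0
0 --b--> 0
0 --b--> 0
0 --a--> 2
2 --a--> 3
3 --a--> 0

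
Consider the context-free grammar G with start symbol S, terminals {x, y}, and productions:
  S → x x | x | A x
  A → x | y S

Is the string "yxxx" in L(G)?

yes

S ⇒ Ax ⇒ ySx ⇒ yxxx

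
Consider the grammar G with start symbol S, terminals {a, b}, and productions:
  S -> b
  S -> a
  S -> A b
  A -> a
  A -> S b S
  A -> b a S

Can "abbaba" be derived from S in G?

no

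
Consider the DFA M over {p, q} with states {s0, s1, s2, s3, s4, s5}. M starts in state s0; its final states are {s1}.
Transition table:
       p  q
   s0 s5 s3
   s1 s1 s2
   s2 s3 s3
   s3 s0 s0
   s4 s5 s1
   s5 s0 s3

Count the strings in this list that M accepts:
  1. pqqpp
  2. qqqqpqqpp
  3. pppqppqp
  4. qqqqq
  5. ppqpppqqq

pqqpp: rejected
qqqqpqqpp: rejected
pppqppqp: rejected
qqqqq: rejected
ppqpppqqq: rejected

0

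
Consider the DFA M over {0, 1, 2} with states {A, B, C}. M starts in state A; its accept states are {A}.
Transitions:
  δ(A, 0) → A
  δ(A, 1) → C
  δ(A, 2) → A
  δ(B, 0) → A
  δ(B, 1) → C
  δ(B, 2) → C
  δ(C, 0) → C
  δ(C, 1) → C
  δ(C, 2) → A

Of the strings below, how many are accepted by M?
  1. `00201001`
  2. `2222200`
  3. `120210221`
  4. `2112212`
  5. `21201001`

2

`00201001`: rejected
`2222200`: accepted
`120210221`: rejected
`2112212`: accepted
`21201001`: rejected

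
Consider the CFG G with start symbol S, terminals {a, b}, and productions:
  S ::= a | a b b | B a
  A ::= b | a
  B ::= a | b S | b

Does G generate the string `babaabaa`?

no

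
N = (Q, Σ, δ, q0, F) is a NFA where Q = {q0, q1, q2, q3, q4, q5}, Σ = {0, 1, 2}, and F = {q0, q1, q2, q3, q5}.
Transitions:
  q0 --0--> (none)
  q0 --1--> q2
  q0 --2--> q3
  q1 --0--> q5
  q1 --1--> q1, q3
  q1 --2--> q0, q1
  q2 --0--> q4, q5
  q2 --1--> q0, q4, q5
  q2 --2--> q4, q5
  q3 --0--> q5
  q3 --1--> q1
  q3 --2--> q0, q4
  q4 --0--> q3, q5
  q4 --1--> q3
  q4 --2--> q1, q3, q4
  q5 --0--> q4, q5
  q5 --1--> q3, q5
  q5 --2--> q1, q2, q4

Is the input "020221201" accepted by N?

Start: {q0}
read 0: {}
The reachable set is empty and stays empty for the remaining 8 symbols.
Reachable ∩ accepting = {} — empty.

rejected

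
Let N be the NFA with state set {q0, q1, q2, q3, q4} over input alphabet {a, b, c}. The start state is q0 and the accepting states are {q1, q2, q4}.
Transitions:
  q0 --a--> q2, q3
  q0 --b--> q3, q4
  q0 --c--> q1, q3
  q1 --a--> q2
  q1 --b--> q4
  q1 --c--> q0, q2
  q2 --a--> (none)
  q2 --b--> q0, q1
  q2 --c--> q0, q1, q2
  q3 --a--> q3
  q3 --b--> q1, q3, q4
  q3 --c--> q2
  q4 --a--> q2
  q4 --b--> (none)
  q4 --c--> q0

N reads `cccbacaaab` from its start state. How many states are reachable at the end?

3

Start: {q0}
read c: {q1, q3}
read c: {q0, q2}
read c: {q0, q1, q2, q3}
read b: {q0, q1, q3, q4}
read a: {q2, q3}
read c: {q0, q1, q2}
read a: {q2, q3}
read a: {q3}
read a: {q3}
read b: {q1, q3, q4}
Final reachable set {q1, q3, q4} has 3 states.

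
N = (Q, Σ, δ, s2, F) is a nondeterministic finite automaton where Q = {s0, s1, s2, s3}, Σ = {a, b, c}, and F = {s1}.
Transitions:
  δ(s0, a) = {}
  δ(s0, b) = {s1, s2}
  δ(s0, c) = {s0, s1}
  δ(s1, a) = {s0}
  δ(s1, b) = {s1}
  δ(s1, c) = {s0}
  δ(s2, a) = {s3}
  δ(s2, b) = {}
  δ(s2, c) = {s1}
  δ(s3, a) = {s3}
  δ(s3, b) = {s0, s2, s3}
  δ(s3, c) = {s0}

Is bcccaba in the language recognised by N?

rejected

Start: {s2}
read b: {}
The reachable set is empty and stays empty for the remaining 6 symbols.
Reachable ∩ accepting = {} — empty.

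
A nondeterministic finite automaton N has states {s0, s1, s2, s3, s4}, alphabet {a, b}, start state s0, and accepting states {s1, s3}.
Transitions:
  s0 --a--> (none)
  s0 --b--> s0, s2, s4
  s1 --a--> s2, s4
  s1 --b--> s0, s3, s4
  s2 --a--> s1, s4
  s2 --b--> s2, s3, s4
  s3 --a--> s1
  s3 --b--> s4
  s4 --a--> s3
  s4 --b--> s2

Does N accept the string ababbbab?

Start: {s0}
read a: {}
The reachable set is empty and stays empty for the remaining 7 symbols.
Reachable ∩ accepting = {} — empty.

rejected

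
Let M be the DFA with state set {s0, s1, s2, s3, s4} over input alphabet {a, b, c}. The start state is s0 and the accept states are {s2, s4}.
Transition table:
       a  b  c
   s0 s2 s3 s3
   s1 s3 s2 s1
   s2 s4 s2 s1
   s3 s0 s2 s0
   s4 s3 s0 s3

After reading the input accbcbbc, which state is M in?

s0 --a--> s2
s2 --c--> s1
s1 --c--> s1
s1 --b--> s2
s2 --c--> s1
s1 --b--> s2
s2 --b--> s2
s2 --c--> s1

s1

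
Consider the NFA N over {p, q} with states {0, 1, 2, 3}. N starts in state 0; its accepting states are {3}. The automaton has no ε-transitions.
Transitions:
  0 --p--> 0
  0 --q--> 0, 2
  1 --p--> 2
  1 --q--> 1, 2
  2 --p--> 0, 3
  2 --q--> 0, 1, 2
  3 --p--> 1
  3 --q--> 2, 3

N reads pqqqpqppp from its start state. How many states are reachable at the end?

4

Start: {0}
read p: {0}
read q: {0, 2}
read q: {0, 1, 2}
read q: {0, 1, 2}
read p: {0, 2, 3}
read q: {0, 1, 2, 3}
read p: {0, 1, 2, 3}
read p: {0, 1, 2, 3}
read p: {0, 1, 2, 3}
Final reachable set {0, 1, 2, 3} has 4 states.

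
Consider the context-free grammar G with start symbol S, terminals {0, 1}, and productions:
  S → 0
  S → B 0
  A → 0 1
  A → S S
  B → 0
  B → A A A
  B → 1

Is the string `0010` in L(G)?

no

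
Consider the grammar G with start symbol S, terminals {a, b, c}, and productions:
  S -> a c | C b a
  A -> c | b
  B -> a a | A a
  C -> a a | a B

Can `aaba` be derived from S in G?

S ⇒ Cba ⇒ aaba

yes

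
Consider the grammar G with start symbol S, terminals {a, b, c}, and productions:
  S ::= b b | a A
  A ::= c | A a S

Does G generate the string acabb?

S ⇒ aA ⇒ aAaS ⇒ acaS ⇒ acabb

yes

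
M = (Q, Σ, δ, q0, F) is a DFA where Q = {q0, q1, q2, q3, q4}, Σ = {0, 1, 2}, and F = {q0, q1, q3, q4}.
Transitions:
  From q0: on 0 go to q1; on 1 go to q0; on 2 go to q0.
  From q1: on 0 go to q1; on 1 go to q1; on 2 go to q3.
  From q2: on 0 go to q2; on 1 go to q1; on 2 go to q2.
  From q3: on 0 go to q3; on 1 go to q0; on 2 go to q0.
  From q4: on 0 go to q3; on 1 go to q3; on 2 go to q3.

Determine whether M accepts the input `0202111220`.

accepted

q0 --0--> q1
q1 --2--> q3
q3 --0--> q3
q3 --2--> q0
q0 --1--> q0
q0 --1--> q0
q0 --1--> q0
q0 --2--> q0
q0 --2--> q0
q0 --0--> q1
End in state q1, which is an accepting state.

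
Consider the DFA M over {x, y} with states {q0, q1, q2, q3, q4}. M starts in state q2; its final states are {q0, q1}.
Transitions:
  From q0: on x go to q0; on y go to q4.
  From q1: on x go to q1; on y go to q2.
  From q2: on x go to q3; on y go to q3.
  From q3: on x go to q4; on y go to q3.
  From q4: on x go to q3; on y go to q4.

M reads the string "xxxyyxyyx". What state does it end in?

q3

q2 --x--> q3
q3 --x--> q4
q4 --x--> q3
q3 --y--> q3
q3 --y--> q3
q3 --x--> q4
q4 --y--> q4
q4 --y--> q4
q4 --x--> q3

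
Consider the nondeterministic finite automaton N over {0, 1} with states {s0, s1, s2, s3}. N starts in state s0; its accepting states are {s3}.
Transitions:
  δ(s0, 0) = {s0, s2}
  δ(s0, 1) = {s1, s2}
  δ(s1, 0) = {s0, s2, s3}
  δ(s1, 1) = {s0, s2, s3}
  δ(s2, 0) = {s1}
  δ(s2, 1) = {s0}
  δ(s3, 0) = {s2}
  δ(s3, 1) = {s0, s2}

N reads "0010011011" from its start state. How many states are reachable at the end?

Start: {s0}
read 0: {s0, s2}
read 0: {s0, s1, s2}
read 1: {s0, s1, s2, s3}
read 0: {s0, s1, s2, s3}
read 0: {s0, s1, s2, s3}
read 1: {s0, s1, s2, s3}
read 1: {s0, s1, s2, s3}
read 0: {s0, s1, s2, s3}
read 1: {s0, s1, s2, s3}
read 1: {s0, s1, s2, s3}
Final reachable set {s0, s1, s2, s3} has 4 states.

4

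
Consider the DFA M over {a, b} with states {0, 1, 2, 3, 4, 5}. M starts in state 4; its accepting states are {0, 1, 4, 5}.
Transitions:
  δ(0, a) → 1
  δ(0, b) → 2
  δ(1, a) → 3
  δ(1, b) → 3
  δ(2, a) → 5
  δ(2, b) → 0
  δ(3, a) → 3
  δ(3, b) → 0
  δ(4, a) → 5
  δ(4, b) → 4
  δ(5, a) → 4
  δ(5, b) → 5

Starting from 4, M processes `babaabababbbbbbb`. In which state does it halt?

5

4 --b--> 4
4 --a--> 5
5 --b--> 5
5 --a--> 4
4 --a--> 5
5 --b--> 5
5 --a--> 4
4 --b--> 4
4 --a--> 5
5 --b--> 5
5 --b--> 5
5 --b--> 5
5 --b--> 5
5 --b--> 5
5 --b--> 5
5 --b--> 5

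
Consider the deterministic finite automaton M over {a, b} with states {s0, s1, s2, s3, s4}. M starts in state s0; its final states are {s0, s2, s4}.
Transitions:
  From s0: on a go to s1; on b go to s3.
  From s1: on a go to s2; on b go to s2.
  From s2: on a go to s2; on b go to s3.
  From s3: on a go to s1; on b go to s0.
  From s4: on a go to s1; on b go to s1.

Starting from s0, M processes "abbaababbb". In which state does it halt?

s0 --a--> s1
s1 --b--> s2
s2 --b--> s3
s3 --a--> s1
s1 --a--> s2
s2 --b--> s3
s3 --a--> s1
s1 --b--> s2
s2 --b--> s3
s3 --b--> s0

s0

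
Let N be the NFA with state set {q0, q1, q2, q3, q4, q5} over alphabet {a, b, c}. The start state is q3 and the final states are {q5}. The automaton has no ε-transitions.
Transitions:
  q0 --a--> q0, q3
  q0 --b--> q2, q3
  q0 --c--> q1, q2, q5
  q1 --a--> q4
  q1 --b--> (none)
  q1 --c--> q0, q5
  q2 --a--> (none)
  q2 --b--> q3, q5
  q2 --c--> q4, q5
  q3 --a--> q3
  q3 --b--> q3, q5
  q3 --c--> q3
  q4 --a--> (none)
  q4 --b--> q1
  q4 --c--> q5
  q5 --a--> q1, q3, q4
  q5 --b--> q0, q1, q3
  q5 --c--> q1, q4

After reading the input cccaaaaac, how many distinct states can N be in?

Start: {q3}
read c: {q3}
read c: {q3}
read c: {q3}
read a: {q3}
read a: {q3}
read a: {q3}
read a: {q3}
read a: {q3}
read c: {q3}
Final reachable set {q3} has 1 state.

1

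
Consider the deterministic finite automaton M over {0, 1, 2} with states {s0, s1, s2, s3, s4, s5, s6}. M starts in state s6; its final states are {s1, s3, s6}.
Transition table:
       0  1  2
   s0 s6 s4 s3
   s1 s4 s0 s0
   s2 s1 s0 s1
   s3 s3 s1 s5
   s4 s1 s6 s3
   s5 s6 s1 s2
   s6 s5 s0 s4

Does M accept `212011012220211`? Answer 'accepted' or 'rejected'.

accepted

s6 --2--> s4
s4 --1--> s6
s6 --2--> s4
s4 --0--> s1
s1 --1--> s0
s0 --1--> s4
s4 --0--> s1
s1 --1--> s0
s0 --2--> s3
s3 --2--> s5
s5 --2--> s2
s2 --0--> s1
s1 --2--> s0
s0 --1--> s4
s4 --1--> s6
End in state s6, which is an accepting state.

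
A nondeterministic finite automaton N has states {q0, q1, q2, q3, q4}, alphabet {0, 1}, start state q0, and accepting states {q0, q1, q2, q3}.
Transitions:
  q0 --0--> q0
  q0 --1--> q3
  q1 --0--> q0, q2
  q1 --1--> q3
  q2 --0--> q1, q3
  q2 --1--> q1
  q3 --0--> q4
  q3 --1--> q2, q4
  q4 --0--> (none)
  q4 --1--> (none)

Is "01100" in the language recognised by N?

Start: {q0}
read 0: {q0}
read 1: {q3}
read 1: {q2, q4}
read 0: {q1, q3}
read 0: {q0, q2, q4}
Reachable ∩ accepting = {q0, q2} — nonempty.

accepted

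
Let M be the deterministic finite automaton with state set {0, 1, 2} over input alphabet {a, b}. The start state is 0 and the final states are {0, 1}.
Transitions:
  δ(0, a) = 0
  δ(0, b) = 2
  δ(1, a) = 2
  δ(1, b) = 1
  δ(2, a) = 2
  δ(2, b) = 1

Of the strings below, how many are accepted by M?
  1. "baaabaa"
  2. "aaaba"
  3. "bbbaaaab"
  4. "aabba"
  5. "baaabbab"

2

"baaabaa": rejected
"aaaba": rejected
"bbbaaaab": accepted
"aabba": rejected
"baaabbab": accepted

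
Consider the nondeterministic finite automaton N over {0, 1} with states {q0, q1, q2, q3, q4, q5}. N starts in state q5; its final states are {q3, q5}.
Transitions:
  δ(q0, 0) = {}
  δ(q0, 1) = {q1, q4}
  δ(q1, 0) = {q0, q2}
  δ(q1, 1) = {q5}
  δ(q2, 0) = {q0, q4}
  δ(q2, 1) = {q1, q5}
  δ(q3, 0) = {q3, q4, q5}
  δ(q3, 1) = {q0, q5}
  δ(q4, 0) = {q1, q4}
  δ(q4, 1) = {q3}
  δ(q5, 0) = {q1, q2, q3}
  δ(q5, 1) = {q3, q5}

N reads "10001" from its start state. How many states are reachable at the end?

5

Start: {q5}
read 1: {q3, q5}
read 0: {q1, q2, q3, q4, q5}
read 0: {q0, q1, q2, q3, q4, q5}
read 0: {q0, q1, q2, q3, q4, q5}
read 1: {q0, q1, q3, q4, q5}
Final reachable set {q0, q1, q3, q4, q5} has 5 states.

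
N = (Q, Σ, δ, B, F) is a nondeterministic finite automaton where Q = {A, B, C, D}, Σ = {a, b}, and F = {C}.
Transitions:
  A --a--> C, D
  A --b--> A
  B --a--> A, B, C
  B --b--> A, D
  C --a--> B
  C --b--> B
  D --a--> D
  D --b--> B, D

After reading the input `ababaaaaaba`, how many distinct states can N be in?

4

Start: {B}
read a: {A, B, C}
read b: {A, B, D}
read a: {A, B, C, D}
read b: {A, B, D}
read a: {A, B, C, D}
read a: {A, B, C, D}
read a: {A, B, C, D}
read a: {A, B, C, D}
read a: {A, B, C, D}
read b: {A, B, D}
read a: {A, B, C, D}
Final reachable set {A, B, C, D} has 4 states.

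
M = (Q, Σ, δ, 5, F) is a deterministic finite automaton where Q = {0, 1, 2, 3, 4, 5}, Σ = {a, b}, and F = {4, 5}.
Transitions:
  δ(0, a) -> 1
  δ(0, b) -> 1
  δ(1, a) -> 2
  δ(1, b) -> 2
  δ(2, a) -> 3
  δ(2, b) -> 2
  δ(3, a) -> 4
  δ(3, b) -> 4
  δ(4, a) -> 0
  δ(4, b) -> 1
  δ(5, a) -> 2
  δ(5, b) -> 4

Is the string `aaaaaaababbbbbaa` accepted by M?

5 --a--> 2
2 --a--> 3
3 --a--> 4
4 --a--> 0
0 --a--> 1
1 --a--> 2
2 --a--> 3
3 --b--> 4
4 --a--> 0
0 --b--> 1
1 --b--> 2
2 --b--> 2
2 --b--> 2
2 --b--> 2
2 --a--> 3
3 --a--> 4
End in state 4, which is an accepting state.

accepted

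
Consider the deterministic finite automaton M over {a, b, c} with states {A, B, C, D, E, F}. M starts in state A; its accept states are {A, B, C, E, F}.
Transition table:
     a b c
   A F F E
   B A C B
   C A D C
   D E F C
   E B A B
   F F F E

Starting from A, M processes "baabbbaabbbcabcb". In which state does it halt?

D

A --b--> F
F --a--> F
F --a--> F
F --b--> F
F --b--> F
F --b--> F
F --a--> F
F --a--> F
F --b--> F
F --b--> F
F --b--> F
F --c--> E
E --a--> B
B --b--> C
C --c--> C
C --b--> D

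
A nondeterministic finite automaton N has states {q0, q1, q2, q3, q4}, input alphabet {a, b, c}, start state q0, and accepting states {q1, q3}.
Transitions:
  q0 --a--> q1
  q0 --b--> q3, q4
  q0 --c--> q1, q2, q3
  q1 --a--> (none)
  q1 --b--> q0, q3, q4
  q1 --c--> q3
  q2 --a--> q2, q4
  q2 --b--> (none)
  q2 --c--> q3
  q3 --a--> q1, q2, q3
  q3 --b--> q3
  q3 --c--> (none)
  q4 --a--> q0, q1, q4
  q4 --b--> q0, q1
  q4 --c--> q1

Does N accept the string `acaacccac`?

rejected

Start: {q0}
read a: {q1}
read c: {q3}
read a: {q1, q2, q3}
read a: {q1, q2, q3, q4}
read c: {q1, q3}
read c: {q3}
read c: {}
The reachable set is empty and stays empty for the remaining 2 symbols.
Reachable ∩ accepting = {} — empty.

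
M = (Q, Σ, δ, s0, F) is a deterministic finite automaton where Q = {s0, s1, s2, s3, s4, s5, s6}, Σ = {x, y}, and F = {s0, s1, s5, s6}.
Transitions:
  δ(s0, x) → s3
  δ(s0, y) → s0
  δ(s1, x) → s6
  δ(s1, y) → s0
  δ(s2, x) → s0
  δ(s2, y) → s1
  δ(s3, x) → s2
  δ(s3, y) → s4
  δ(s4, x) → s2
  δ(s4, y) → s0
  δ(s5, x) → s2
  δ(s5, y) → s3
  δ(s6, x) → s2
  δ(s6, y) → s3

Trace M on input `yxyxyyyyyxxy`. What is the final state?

s1

s0 --y--> s0
s0 --x--> s3
s3 --y--> s4
s4 --x--> s2
s2 --y--> s1
s1 --y--> s0
s0 --y--> s0
s0 --y--> s0
s0 --y--> s0
s0 --x--> s3
s3 --x--> s2
s2 --y--> s1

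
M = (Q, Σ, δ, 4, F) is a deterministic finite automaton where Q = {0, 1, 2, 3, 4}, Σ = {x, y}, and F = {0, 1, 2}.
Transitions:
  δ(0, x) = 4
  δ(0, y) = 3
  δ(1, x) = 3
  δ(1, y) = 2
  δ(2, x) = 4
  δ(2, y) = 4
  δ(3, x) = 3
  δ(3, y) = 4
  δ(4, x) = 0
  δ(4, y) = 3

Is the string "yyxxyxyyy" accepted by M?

rejected

4 --y--> 3
3 --y--> 4
4 --x--> 0
0 --x--> 4
4 --y--> 3
3 --x--> 3
3 --y--> 4
4 --y--> 3
3 --y--> 4
End in state 4, which is not an accepting state.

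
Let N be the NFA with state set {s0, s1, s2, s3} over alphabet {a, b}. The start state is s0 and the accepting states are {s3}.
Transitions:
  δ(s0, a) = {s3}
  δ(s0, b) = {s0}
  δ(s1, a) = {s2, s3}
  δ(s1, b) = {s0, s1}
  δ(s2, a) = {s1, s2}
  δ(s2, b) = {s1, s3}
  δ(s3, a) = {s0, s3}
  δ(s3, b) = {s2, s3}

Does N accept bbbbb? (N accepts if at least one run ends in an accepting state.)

Start: {s0}
read b: {s0}
read b: {s0}
read b: {s0}
read b: {s0}
read b: {s0}
Reachable ∩ accepting = {} — empty.

rejected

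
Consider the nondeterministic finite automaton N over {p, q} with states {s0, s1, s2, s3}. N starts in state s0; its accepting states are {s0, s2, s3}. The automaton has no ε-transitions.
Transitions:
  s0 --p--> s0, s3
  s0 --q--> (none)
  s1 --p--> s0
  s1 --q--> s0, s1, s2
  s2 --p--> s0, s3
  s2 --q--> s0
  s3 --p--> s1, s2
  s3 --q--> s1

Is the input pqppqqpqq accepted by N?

accepted

Start: {s0}
read p: {s0, s3}
read q: {s1}
read p: {s0}
read p: {s0, s3}
read q: {s1}
read q: {s0, s1, s2}
read p: {s0, s3}
read q: {s1}
read q: {s0, s1, s2}
Reachable ∩ accepting = {s0, s2} — nonempty.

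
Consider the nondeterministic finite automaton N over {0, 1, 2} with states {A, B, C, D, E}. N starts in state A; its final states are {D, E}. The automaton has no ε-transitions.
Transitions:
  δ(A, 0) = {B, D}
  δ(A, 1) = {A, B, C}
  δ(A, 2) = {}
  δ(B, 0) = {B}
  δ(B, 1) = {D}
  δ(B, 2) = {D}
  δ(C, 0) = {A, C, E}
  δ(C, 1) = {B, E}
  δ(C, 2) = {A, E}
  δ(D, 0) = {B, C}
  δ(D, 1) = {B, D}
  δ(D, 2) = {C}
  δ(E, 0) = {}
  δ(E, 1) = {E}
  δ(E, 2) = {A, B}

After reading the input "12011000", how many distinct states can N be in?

Start: {A}
read 1: {A, B, C}
read 2: {A, D, E}
read 0: {B, C, D}
read 1: {B, D, E}
read 1: {B, D, E}
read 0: {B, C}
read 0: {A, B, C, E}
read 0: {A, B, C, D, E}
Final reachable set {A, B, C, D, E} has 5 states.

5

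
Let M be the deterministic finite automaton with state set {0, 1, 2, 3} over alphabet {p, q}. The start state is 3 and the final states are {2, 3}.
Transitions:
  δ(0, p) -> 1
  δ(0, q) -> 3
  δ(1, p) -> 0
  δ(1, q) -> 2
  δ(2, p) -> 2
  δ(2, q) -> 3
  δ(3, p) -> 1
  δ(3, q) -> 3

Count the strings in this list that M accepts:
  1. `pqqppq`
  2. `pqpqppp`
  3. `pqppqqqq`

2

`pqqppq`: accepted
`pqpqppp`: rejected
`pqppqqqq`: accepted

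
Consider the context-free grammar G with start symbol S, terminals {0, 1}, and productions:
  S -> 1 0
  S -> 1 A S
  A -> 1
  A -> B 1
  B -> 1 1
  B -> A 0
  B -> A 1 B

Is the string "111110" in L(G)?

S ⇒ 1AS ⇒ 11S ⇒ 111AS ⇒ 1111S ⇒ 111110

yes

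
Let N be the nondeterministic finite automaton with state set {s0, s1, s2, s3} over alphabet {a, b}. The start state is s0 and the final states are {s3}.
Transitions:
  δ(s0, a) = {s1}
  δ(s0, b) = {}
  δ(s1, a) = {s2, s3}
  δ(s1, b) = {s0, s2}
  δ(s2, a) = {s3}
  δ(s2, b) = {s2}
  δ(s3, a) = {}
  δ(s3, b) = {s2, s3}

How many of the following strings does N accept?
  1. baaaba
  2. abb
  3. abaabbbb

1

baaaba: rejected
abb: rejected
abaabbbb: accepted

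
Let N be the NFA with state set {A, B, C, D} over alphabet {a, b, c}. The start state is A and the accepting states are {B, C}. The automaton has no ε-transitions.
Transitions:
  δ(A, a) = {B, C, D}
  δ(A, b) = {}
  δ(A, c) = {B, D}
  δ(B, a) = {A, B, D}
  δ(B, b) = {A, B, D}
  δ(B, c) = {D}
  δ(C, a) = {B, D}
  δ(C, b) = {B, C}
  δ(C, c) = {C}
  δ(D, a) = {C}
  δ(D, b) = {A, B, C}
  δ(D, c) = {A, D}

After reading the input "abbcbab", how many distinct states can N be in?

Start: {A}
read a: {B, C, D}
read b: {A, B, C, D}
read b: {A, B, C, D}
read c: {A, B, C, D}
read b: {A, B, C, D}
read a: {A, B, C, D}
read b: {A, B, C, D}
Final reachable set {A, B, C, D} has 4 states.

4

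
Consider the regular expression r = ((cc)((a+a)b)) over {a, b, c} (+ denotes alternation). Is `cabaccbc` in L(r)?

No split of cabaccbc into u·v has (cc) matching u and ((a+a)b) matching v.

no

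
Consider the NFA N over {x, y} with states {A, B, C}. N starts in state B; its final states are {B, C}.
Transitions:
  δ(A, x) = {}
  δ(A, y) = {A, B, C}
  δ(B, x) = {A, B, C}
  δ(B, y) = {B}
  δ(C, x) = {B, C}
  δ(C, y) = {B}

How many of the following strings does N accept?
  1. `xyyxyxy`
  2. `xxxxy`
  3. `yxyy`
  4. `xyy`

`xyyxyxy`: accepted
`xxxxy`: accepted
`yxyy`: accepted
`xyy`: accepted

4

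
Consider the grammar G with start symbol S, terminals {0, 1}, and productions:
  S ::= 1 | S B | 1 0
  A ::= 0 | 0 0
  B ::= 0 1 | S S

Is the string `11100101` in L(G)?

S ⇒ SB ⇒ 1B ⇒ 1SS ⇒ 11S ⇒ 11SB ⇒ 11SBB ⇒ 1110BB ⇒ 111001B ⇒ 11100101

yes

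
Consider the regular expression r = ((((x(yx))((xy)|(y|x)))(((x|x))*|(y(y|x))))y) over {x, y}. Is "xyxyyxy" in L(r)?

yes

Split as xyxyyx·y: (((x(yx))((xy)|(y|x)))(((x|x))*|(y(y|x)))) matches xyxyyx and y matches y.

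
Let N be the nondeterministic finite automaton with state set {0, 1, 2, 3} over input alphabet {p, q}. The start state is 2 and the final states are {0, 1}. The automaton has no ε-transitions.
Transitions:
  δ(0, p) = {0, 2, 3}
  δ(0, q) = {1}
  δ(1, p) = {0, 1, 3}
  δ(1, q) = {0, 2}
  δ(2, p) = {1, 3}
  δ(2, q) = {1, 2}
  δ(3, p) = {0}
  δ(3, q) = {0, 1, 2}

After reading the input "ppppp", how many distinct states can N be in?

Start: {2}
read p: {1, 3}
read p: {0, 1, 3}
read p: {0, 1, 2, 3}
read p: {0, 1, 2, 3}
read p: {0, 1, 2, 3}
Final reachable set {0, 1, 2, 3} has 4 states.

4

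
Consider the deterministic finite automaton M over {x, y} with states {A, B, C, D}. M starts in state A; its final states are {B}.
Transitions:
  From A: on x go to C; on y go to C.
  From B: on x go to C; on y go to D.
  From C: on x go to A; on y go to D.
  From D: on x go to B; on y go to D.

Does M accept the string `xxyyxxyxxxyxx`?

A --x--> C
C --x--> A
A --y--> C
C --y--> D
D --x--> B
B --x--> C
C --y--> D
D --x--> B
B --x--> C
C --x--> A
A --y--> C
C --x--> A
A --x--> C
End in state C, which is not an accepting state.

rejected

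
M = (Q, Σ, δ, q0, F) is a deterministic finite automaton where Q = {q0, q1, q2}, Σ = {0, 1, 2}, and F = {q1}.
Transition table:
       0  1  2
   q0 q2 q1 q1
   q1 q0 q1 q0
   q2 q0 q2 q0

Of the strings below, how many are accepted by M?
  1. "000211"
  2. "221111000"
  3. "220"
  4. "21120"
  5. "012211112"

"000211": accepted
"221111000": rejected
"220": rejected
"21120": rejected
"012211112": rejected

1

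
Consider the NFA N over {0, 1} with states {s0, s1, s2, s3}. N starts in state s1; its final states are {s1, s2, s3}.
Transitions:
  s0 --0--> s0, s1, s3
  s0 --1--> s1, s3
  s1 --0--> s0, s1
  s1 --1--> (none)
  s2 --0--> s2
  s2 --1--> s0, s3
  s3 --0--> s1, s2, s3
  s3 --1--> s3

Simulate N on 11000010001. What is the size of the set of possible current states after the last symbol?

0

Start: {s1}
read 1: {}
The reachable set is empty and stays empty for the remaining 10 symbols.
Final reachable set {} has 0 states.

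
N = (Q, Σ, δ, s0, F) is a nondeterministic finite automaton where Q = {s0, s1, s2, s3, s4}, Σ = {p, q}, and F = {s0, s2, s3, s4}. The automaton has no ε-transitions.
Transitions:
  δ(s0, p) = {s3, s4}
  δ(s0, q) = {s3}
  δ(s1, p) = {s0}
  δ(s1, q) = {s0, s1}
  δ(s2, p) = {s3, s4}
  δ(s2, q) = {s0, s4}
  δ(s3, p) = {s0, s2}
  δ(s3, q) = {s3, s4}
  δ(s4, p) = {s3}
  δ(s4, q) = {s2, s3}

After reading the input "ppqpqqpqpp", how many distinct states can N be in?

Start: {s0}
read p: {s3, s4}
read p: {s0, s2, s3}
read q: {s0, s3, s4}
read p: {s0, s2, s3, s4}
read q: {s0, s2, s3, s4}
read q: {s0, s2, s3, s4}
read p: {s0, s2, s3, s4}
read q: {s0, s2, s3, s4}
read p: {s0, s2, s3, s4}
read p: {s0, s2, s3, s4}
Final reachable set {s0, s2, s3, s4} has 4 states.

4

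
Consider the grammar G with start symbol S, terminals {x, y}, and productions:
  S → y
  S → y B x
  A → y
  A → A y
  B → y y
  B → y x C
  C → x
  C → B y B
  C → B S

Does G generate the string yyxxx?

S ⇒ yBx ⇒ yyxCx ⇒ yyxxx

yes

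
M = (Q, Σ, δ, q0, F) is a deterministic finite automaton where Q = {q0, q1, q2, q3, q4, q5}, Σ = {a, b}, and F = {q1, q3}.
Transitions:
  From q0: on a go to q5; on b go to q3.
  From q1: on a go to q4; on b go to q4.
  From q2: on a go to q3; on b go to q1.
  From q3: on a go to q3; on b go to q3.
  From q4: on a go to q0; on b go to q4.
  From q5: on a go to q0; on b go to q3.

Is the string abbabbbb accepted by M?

accepted

q0 --a--> q5
q5 --b--> q3
q3 --b--> q3
q3 --a--> q3
q3 --b--> q3
q3 --b--> q3
q3 --b--> q3
q3 --b--> q3
End in state q3, which is an accepting state.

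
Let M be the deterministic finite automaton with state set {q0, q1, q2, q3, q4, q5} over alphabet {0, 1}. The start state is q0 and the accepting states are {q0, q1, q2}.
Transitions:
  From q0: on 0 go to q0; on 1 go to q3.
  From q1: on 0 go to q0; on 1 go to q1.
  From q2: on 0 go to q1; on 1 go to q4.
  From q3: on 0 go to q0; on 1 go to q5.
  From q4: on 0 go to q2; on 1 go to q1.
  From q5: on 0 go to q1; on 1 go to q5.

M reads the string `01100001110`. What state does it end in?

q1

q0 --0--> q0
q0 --1--> q3
q3 --1--> q5
q5 --0--> q1
q1 --0--> q0
q0 --0--> q0
q0 --0--> q0
q0 --1--> q3
q3 --1--> q5
q5 --1--> q5
q5 --0--> q1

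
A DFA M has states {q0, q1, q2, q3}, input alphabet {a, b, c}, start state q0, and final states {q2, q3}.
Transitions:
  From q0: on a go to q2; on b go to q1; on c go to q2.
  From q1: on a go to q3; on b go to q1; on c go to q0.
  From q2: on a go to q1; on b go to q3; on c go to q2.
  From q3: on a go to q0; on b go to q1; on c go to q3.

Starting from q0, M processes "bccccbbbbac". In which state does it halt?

q3

q0 --b--> q1
q1 --c--> q0
q0 --c--> q2
q2 --c--> q2
q2 --c--> q2
q2 --b--> q3
q3 --b--> q1
q1 --b--> q1
q1 --b--> q1
q1 --a--> q3
q3 --c--> q3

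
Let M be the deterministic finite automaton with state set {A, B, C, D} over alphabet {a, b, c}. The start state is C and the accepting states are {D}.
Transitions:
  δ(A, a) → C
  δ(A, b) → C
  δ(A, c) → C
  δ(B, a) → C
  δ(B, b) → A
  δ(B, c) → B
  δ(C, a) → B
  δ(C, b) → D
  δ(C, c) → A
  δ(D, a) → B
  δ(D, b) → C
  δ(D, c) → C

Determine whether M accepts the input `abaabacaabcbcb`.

accepted

C --a--> B
B --b--> A
A --a--> C
C --a--> B
B --b--> A
A --a--> C
C --c--> A
A --a--> C
C --a--> B
B --b--> A
A --c--> C
C --b--> D
D --c--> C
C --b--> D
End in state D, which is an accepting state.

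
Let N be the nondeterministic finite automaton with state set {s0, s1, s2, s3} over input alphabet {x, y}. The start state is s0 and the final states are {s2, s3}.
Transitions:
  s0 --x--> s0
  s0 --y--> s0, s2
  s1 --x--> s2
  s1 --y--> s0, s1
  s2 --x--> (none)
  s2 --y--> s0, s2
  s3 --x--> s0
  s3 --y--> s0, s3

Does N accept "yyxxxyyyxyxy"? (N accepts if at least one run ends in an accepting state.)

accepted

Start: {s0}
read y: {s0, s2}
read y: {s0, s2}
read x: {s0}
read x: {s0}
read x: {s0}
read y: {s0, s2}
read y: {s0, s2}
read y: {s0, s2}
read x: {s0}
read y: {s0, s2}
read x: {s0}
read y: {s0, s2}
Reachable ∩ accepting = {s2} — nonempty.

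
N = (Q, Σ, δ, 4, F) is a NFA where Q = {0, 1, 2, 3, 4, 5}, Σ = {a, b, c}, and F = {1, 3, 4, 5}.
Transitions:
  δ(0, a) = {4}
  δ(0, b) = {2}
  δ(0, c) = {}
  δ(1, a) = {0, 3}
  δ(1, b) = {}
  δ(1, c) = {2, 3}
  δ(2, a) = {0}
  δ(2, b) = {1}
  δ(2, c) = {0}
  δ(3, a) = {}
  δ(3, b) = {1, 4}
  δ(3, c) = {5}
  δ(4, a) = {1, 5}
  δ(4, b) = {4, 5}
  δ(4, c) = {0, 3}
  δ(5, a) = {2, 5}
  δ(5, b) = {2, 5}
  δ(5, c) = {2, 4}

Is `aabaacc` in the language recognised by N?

Start: {4}
read a: {1, 5}
read a: {0, 2, 3, 5}
read b: {1, 2, 4, 5}
read a: {0, 1, 2, 3, 5}
read a: {0, 2, 3, 4, 5}
read c: {0, 2, 3, 4, 5}
read c: {0, 2, 3, 4, 5}
Reachable ∩ accepting = {3, 4, 5} — nonempty.

accepted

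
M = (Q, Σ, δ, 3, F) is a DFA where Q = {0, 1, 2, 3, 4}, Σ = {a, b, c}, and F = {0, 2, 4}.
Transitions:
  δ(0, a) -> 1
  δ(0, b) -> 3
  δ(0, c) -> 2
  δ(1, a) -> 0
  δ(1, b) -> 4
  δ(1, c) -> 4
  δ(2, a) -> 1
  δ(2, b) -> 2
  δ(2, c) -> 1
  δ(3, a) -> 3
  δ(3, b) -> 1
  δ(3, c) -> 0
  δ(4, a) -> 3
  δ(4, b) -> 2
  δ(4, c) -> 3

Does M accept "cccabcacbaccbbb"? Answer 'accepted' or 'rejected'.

accepted

3 --c--> 0
0 --c--> 2
2 --c--> 1
1 --a--> 0
0 --b--> 3
3 --c--> 0
0 --a--> 1
1 --c--> 4
4 --b--> 2
2 --a--> 1
1 --c--> 4
4 --c--> 3
3 --b--> 1
1 --b--> 4
4 --b--> 2
End in state 2, which is an accepting state.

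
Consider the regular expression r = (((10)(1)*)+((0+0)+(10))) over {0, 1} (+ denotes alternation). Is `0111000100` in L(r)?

Neither ((10)(1)*) nor ((0+0)+(10)) matches 0111000100.

no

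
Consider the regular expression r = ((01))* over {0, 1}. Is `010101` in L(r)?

yes

Split into 3 pieces 01 · 01 · 01; each matches (01).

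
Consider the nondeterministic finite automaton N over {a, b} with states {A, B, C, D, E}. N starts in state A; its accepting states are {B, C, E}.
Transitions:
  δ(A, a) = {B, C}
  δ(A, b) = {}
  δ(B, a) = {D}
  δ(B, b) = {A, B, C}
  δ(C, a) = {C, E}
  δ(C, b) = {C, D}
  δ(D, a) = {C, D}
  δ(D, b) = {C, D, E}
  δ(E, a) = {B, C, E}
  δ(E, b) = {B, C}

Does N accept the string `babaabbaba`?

rejected

Start: {A}
read b: {}
The reachable set is empty and stays empty for the remaining 9 symbols.
Reachable ∩ accepting = {} — empty.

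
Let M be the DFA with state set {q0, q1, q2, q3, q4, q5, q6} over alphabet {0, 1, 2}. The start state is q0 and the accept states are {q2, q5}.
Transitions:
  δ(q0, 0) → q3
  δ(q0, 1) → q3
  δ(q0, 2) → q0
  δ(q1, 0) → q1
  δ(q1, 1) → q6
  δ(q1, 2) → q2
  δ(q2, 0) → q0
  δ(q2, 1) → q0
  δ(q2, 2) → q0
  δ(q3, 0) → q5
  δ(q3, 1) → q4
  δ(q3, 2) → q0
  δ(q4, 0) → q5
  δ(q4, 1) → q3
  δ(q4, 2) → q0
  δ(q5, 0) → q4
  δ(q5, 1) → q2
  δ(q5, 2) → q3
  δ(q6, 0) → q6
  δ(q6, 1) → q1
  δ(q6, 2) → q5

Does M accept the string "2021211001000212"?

q0 --2--> q0
q0 --0--> q3
q3 --2--> q0
q0 --1--> q3
q3 --2--> q0
q0 --1--> q3
q3 --1--> q4
q4 --0--> q5
q5 --0--> q4
q4 --1--> q3
q3 --0--> q5
q5 --0--> q4
q4 --0--> q5
q5 --2--> q3
q3 --1--> q4
q4 --2--> q0
End in state q0, which is not an accepting state.

rejected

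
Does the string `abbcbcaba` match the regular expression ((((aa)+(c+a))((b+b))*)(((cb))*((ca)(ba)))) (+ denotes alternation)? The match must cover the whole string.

Split as abb·cbcaba: (((aa)+(c+a))((b+b))*) matches abb and (((cb))*((ca)(ba))) matches cbcaba.

yes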